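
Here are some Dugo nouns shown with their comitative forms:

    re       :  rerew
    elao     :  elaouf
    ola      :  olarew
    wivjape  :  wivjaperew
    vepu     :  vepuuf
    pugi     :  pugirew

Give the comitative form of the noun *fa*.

farew

Looking at the last vowel of each stem: -uf when the last vowel of the stem is a rounded vowel (*elao*, *vepu*); -rew when the last vowel of the stem is an unrounded vowel (*re*, *ola*, *wivjape*, *pugi*).
The last vowel of *fa* is /a/, which is an unrounded vowel, so the suffix is -rew, giving *farew*.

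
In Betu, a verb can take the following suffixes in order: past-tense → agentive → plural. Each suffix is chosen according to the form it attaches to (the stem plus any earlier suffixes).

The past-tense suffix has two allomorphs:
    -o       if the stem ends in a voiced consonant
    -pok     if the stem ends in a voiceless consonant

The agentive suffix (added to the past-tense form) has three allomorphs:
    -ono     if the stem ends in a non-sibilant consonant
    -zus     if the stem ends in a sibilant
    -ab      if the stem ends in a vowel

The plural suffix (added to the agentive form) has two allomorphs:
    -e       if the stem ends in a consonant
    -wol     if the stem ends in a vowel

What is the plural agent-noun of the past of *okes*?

okespokonowol

Since the final consonant of *okes* is /s/ (voiceless), it takes -pok, giving *okespok*.
The final sound of the past-tense form *okespok* is /k/, which is a non-sibilant consonant, so the agentive suffix is -ono, giving *okespokono*.
The agentive form *okespokono* — final sound /o/ (a vowel) → -wol → *okespokonowol*.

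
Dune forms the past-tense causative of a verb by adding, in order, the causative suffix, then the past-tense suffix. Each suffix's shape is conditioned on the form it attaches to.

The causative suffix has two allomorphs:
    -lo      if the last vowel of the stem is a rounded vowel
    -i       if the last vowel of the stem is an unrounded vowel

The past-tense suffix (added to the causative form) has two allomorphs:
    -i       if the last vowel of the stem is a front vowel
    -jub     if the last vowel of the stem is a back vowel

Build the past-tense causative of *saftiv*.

The last vowel of *saftiv* is /i/, which is an unrounded vowel, so the causative suffix is -i, giving *saftivi*.
The causative form *saftivi* — last vowel /i/ (a front vowel) → -i → *saftivii*.

saftivii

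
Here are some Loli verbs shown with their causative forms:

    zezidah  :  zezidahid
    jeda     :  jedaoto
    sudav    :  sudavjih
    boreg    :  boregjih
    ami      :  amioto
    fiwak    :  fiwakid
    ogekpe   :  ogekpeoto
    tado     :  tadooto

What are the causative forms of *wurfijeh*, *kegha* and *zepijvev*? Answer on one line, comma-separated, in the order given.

The suffix is conditioned by the final sound: -id when the stem ends in a voiceless consonant (*zezidah*, *fiwak*); -jih when the stem ends in a voiced consonant (*sudav*, *boreg*); -oto when the stem ends in a vowel (*jeda*, *ami*, *ogekpe*, *tado*).
*wurfijeh*: final sound = /h/, a voiceless consonant → -id → *wurfijehid*.
The final sound of *kegha* is /a/, which is a vowel, so the suffix is -oto, giving *keghaoto*.
*zepijvev* — final sound /v/ (a voiced consonant) → -jih → *zepijvevjih*.

wurfijehid, keghaoto, zepijvevjih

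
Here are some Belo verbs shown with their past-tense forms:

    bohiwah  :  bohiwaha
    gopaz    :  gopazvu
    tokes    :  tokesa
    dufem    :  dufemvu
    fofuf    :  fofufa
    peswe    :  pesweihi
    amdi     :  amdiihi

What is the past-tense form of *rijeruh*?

rijeruha

The alternation tracks the final sound of the stem — -a when the stem ends in a voiceless consonant (*bohiwah*, *tokes*, *fofuf*); -vu when the stem ends in a voiced consonant (*gopaz*, *dufem*); -ihi when the stem ends in a vowel (*peswe*, *amdi*).
*rijeruh*: final sound = /h/, a voiceless consonant → -a → *rijeruha*.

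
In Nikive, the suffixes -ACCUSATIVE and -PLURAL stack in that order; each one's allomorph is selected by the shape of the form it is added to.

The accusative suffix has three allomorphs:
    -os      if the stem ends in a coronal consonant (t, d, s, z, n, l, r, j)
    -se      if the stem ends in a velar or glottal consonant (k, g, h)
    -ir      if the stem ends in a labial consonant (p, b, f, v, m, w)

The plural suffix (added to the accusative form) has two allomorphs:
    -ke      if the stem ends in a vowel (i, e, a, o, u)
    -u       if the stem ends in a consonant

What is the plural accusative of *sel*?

*sel*: final consonant = /l/, coronal → -os → *selos*.
The final sound of the accusative form *selos* is /s/, which is a consonant, so the plural suffix is -u, giving *selosu*.

selosu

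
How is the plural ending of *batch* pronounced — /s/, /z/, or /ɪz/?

The stem *batch* ends in a sibilant (/s, z, ʃ, ʒ, tʃ, dʒ/).
The plural suffix surfaces as /ɪz/ after sibilants, /s/ after other voiceless consonants, and /z/ after other voiced sounds.
So the plural -s on *batch* is pronounced /ɪz/.

/ɪz/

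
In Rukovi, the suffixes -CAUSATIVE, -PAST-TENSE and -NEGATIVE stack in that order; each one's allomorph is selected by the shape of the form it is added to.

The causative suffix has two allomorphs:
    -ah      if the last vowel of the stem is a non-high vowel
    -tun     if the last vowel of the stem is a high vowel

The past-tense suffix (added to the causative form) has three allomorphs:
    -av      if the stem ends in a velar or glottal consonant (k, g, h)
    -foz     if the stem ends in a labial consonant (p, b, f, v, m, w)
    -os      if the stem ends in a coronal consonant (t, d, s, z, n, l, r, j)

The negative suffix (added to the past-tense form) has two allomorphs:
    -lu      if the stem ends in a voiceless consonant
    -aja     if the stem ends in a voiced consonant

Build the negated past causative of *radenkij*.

radenkijtunoslu

The last vowel of *radenkij* is /i/, which is a high vowel, so the causative suffix is -tun, giving *radenkijtun*.
Since the final consonant of the causative form *radenkijtun* is /n/ (coronal), it takes -os, giving *radenkijtunos*.
The past-tense form *radenkijtunos*: final consonant = /s/, voiceless → -lu → *radenkijtunoslu*.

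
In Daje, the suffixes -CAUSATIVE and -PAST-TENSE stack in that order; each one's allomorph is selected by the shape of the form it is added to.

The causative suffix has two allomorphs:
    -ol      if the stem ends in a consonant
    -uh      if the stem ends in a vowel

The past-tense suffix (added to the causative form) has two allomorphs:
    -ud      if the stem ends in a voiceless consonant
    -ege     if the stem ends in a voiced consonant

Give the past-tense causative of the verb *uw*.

*uw* — final sound /w/ (a consonant) → -ol → *uwol*.
Since the final consonant of the causative form *uwol* is /l/ (voiced), it takes -ege, giving *uwolege*.

uwolege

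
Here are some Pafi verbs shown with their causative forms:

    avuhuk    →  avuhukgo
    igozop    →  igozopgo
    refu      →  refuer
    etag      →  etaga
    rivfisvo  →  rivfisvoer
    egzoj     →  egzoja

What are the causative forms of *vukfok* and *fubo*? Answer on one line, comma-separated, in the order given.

The alternation tracks the final sound of the stem — -go when the stem ends in a voiceless consonant (*avuhuk*, *igozop*); -a when the stem ends in a voiced consonant (*etag*, *egzoj*); -er when the stem ends in a vowel (*refu*, *rivfisvo*).
Since the final sound of *vukfok* is /k/ (a voiceless consonant), it takes -go, giving *vukfokgo*.
*fubo*: final sound = /o/, a vowel → -er → *fuboer*.

vukfokgo, fuboer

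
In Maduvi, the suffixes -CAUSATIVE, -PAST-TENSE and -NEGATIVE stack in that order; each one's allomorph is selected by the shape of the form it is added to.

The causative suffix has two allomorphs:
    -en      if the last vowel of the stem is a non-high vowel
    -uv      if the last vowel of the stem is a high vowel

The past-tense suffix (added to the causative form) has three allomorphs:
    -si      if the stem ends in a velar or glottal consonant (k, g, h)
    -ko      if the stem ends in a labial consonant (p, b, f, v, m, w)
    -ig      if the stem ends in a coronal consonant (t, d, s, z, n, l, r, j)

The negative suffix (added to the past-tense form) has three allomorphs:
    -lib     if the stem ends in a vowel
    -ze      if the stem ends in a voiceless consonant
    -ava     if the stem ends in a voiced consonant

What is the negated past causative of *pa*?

paenigava

*pa*: last vowel = /a/, a non-high vowel → -en → *paen*.
The causative form *paen*: final consonant = /n/, coronal → -ig → *paenig*.
Since the final sound of the past-tense form *paenig* is /g/ (a voiced consonant), it takes -ava, giving *paenigava*.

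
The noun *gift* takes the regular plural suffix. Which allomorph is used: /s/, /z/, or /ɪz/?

/s/

The stem *gift* ends in a voiceless non-sibilant consonant.
The plural suffix surfaces as /ɪz/ after sibilants, /s/ after other voiceless consonants, and /z/ after other voiced sounds.
So the plural -s on *gift* is pronounced /s/.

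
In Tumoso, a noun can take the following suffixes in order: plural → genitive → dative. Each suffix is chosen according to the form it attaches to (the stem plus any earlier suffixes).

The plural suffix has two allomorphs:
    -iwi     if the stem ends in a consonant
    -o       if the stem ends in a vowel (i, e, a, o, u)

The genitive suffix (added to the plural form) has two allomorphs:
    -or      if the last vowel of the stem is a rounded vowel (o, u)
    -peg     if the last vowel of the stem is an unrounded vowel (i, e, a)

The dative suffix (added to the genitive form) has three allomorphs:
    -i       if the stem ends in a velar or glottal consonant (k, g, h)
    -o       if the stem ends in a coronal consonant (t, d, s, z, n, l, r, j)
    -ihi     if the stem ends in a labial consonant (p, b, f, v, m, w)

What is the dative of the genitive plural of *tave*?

The final sound of *tave* is /e/, which is a vowel, so the plural suffix is -o, giving *taveo*.
Since the last vowel of the plural form *taveo* is /o/ (a rounded vowel), it takes -or, giving *taveoor*.
The final consonant of the genitive form *taveoor* is /r/, which is coronal, so the dative suffix is -o, giving *taveooro*.

taveooro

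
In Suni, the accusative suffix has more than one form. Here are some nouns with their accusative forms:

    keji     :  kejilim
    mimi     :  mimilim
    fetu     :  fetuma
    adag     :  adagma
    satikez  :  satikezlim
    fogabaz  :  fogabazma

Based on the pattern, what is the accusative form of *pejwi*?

pejwilim

The suffix is conditioned by the last vowel: -lim when the last vowel of the stem is a front vowel (*keji*, *mimi*, *satikez*); -ma when the last vowel of the stem is a back vowel (*fetu*, *adag*, *fogabaz*).
The last vowel of *pejwi* is /i/, which is a front vowel, so the suffix is -lim, giving *pejwilim*.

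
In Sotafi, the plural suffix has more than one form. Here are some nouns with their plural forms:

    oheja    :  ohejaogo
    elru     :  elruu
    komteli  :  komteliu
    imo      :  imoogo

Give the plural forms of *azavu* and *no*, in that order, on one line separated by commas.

azavuu, noogo

Looking at the last vowel of each stem: -u when the last vowel of the stem is a high vowel (*elru*, *komteli*); -ogo when the last vowel of the stem is a non-high vowel (*oheja*, *imo*).
Since the last vowel of *azavu* is /u/ (a high vowel), it takes -u, giving *azavuu*.
The last vowel of *no* is /o/, which is a non-high vowel, so the suffix is -ogo, giving *noogo*.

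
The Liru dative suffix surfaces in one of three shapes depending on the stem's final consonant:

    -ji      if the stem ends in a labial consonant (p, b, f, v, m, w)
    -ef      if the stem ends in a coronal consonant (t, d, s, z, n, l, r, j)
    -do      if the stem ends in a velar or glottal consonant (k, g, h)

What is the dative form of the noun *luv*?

*luv* — final consonant /v/ (labial) → -ji → *luvji*.

luvji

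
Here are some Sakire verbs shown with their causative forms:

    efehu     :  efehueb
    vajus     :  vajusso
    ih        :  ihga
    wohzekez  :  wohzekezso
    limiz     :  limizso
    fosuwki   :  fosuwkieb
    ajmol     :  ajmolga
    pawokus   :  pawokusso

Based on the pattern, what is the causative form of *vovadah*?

vovadahga

The suffix is conditioned by the final sound: -so when the stem ends in a sibilant (*vajus*, *wohzekez*, *limiz*, *pawokus*); -ga when the stem ends in a non-sibilant consonant (*ih*, *ajmol*); -eb when the stem ends in a vowel (*efehu*, *fosuwki*).
*vovadah*: final sound = /h/, a non-sibilant consonant → -ga → *vovadahga*.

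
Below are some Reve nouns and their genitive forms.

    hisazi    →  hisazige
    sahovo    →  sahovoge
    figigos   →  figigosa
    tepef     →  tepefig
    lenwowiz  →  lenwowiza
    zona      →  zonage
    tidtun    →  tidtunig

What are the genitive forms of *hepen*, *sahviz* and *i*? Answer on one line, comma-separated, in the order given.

hepenig, sahviza, ige

Looking at the final sound of each stem: -a when the stem ends in a sibilant (*figigos*, *lenwowiz*); -ig when the stem ends in a non-sibilant consonant (*tepef*, *tidtun*); -ge when the stem ends in a vowel (*hisazi*, *sahovo*, *zona*).
The final sound of *hepen* is /n/, which is a non-sibilant consonant, so the suffix is -ig, giving *hepenig*.
Since the final sound of *sahviz* is /z/ (a sibilant), it takes -a, giving *sahviza*.
*i*: final sound = /i/, a vowel → -ge → *ige*.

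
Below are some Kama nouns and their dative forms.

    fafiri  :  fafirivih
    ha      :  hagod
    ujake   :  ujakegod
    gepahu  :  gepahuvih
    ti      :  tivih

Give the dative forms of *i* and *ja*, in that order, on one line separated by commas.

ivih, jagod

The suffix is conditioned by the last vowel: -vih when the last vowel of the stem is a high vowel (*fafiri*, *gepahu*, *ti*); -god when the last vowel of the stem is a non-high vowel (*ha*, *ujake*).
The last vowel of *i* is /i/, which is a high vowel, so the suffix is -vih, giving *ivih*.
*ja* — last vowel /a/ (a non-high vowel) → -god → *jagod*.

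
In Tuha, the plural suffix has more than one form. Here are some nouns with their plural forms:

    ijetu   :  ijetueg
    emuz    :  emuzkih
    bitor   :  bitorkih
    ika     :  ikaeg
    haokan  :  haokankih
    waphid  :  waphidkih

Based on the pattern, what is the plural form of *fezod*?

Looking at the final sound of each stem: -kih when the stem ends in a consonant (*emuz*, *bitor*, *haokan*, *waphid*); -eg when the stem ends in a vowel (*ijetu*, *ika*).
Since the final sound of *fezod* is /d/ (a consonant), it takes -kih, giving *fezodkih*.

fezodkih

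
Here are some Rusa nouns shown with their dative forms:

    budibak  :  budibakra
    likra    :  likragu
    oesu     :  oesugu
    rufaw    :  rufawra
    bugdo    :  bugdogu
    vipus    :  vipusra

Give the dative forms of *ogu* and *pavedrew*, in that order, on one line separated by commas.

The suffix is conditioned by the final sound: -ra when the stem ends in a consonant (*budibak*, *rufaw*, *vipus*); -gu when the stem ends in a vowel (*likra*, *oesu*, *bugdo*).
Since the final sound of *ogu* is /u/ (a vowel), it takes -gu, giving *ogugu*.
*pavedrew*: final sound = /w/, a consonant → -ra → *pavedrewra*.

ogugu, pavedrewra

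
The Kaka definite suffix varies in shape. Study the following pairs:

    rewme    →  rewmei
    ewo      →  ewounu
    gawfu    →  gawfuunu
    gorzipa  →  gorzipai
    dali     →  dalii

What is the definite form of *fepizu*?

fepizuunu

The pattern is rounding harmony: -unu when the last vowel of the stem is a rounded vowel (*ewo*, *gawfu*); -i when the last vowel of the stem is an unrounded vowel (*rewme*, *gorzipa*, *dali*).
*fepizu* — last vowel /u/ (a rounded vowel) → -unu → *fepizuunu*.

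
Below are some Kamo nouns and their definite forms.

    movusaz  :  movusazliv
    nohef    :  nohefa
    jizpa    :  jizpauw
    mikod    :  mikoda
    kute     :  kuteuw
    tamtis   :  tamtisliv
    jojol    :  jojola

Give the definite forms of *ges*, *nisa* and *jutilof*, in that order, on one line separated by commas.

gesliv, nisauw, jutilofa

Looking at the final sound of each stem: -liv when the stem ends in a sibilant (*movusaz*, *tamtis*); -a when the stem ends in a non-sibilant consonant (*nohef*, *mikod*, *jojol*); -uw when the stem ends in a vowel (*jizpa*, *kute*).
*ges* — final sound /s/ (a sibilant) → -liv → *gesliv*.
Since the final sound of *nisa* is /a/ (a vowel), it takes -uw, giving *nisauw*.
The final sound of *jutilof* is /f/, which is a non-sibilant consonant, so the suffix is -a, giving *jutilofa*.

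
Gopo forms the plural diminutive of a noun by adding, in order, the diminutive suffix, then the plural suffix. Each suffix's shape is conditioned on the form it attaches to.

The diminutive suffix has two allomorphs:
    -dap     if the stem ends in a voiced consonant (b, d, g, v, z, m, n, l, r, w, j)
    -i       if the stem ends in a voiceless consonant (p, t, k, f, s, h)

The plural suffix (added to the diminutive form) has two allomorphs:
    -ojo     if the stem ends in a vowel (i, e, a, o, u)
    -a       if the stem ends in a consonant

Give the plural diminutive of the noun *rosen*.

The final consonant of *rosen* is /n/, which is voiced, so the diminutive suffix is -dap, giving *rosendap*.
Since the final sound of the diminutive form *rosendap* is /p/ (a consonant), it takes -a, giving *rosendapa*.

rosendapa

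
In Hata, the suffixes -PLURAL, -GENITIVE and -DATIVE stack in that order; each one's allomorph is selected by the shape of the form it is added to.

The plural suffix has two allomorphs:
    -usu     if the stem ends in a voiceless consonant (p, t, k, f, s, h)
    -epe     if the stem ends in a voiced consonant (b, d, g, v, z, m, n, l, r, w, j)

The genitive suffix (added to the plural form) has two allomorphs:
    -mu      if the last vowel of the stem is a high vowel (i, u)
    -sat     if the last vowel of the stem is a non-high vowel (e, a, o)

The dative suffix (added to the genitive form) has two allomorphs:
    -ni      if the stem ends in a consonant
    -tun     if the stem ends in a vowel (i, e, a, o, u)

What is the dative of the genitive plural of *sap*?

sapusumutun

Since the final consonant of *sap* is /p/ (voiceless), it takes -usu, giving *sapusu*.
Since the last vowel of the plural form *sapusu* is /u/ (a high vowel), it takes -mu, giving *sapusumu*.
Since the final sound of the genitive form *sapusumu* is /u/ (a vowel), it takes -tun, giving *sapusumutun*.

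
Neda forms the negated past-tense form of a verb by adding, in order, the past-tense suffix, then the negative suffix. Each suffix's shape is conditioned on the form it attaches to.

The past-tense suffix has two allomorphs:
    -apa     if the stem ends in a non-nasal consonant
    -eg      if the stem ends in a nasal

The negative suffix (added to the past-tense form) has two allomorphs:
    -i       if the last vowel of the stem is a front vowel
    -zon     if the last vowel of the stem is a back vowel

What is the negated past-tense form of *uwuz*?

uwuzapazon

*uwuz* — final consonant /z/ (non-nasal) → -apa → *uwuzapa*.
The last vowel of the past-tense form *uwuzapa* is /a/, which is a back vowel, so the negative suffix is -zon, giving *uwuzapazon*.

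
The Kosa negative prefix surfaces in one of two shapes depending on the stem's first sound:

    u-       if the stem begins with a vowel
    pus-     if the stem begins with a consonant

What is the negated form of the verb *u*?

uu

Since the first sound of *u* is /u/ (a vowel), it takes u-, giving *uu*.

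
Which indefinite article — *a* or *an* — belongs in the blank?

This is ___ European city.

a

The indefinite article is chosen by the initial *sound* of the following word, not its spelling.
*European* begins with the sound /jʊ/ (eu pronounced /jʊ/) — a consonant sound.
So the article is *a*: This is a European city.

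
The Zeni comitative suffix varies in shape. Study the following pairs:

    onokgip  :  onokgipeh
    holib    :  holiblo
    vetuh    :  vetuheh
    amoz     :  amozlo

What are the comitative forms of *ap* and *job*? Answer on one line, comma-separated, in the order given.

The pattern is voicing of the final consonant: -eh when the stem ends in a voiceless consonant (*onokgip*, *vetuh*); -lo when the stem ends in a voiced consonant (*holib*, *amoz*).
The final consonant of *ap* is /p/, which is voiceless, so the suffix is -eh, giving *apeh*.
The final consonant of *job* is /b/, which is voiced, so the suffix is -lo, giving *joblo*.

apeh, joblo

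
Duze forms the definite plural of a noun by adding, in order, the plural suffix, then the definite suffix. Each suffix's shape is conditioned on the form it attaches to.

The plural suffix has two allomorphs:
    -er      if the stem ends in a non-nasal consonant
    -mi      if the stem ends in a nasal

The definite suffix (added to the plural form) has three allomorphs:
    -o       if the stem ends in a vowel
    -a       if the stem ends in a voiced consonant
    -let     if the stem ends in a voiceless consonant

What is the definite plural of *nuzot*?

*nuzot* — final consonant /t/ (non-nasal) → -er → *nuzoter*.
The final sound of the plural form *nuzoter* is /r/, which is a voiced consonant, so the definite suffix is -a, giving *nuzotera*.

nuzotera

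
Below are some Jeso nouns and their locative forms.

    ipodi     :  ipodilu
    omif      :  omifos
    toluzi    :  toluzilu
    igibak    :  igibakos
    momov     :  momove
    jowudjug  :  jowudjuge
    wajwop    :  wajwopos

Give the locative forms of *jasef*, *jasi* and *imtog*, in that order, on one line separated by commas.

jasefos, jasilu, imtoge

The alternation tracks the final sound of the stem — -os when the stem ends in a voiceless consonant (*omif*, *igibak*, *wajwop*); -e when the stem ends in a voiced consonant (*momov*, *jowudjug*); -lu when the stem ends in a vowel (*ipodi*, *toluzi*).
*jasef*: final sound = /f/, a voiceless consonant → -os → *jasefos*.
*jasi*: final sound = /i/, a vowel → -lu → *jasilu*.
Since the final sound of *imtog* is /g/ (a voiced consonant), it takes -e, giving *imtoge*.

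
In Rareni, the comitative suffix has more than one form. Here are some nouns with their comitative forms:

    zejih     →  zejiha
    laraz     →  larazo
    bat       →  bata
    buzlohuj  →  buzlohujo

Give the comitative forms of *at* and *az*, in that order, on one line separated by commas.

The pattern is voicing of the final consonant: -a when the stem ends in a voiceless consonant (*zejih*, *bat*); -o when the stem ends in a voiced consonant (*laraz*, *buzlohuj*).
*at* — final consonant /t/ (voiceless) → -a → *ata*.
Since the final consonant of *az* is /z/ (voiced), it takes -o, giving *azo*.

ata, azo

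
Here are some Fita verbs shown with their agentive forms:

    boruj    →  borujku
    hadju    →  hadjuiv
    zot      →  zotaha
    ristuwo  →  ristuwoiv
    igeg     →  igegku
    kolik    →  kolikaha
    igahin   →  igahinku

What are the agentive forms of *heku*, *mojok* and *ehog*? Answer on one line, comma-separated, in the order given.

hekuiv, mojokaha, ehogku

The alternation tracks the final sound of the stem — -aha when the stem ends in a voiceless consonant (*zot*, *kolik*); -ku when the stem ends in a voiced consonant (*boruj*, *igeg*, *igahin*); -iv when the stem ends in a vowel (*hadju*, *ristuwo*).
*heku* — final sound /u/ (a vowel) → -iv → *hekuiv*.
Since the final sound of *mojok* is /k/ (a voiceless consonant), it takes -aha, giving *mojokaha*.
*ehog*: final sound = /g/, a voiced consonant → -ku → *ehogku*.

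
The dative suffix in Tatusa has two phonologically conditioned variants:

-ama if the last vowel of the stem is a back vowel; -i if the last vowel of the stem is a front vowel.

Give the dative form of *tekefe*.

tekefei

*tekefe* — last vowel /e/ (a front vowel) → -i → *tekefei*.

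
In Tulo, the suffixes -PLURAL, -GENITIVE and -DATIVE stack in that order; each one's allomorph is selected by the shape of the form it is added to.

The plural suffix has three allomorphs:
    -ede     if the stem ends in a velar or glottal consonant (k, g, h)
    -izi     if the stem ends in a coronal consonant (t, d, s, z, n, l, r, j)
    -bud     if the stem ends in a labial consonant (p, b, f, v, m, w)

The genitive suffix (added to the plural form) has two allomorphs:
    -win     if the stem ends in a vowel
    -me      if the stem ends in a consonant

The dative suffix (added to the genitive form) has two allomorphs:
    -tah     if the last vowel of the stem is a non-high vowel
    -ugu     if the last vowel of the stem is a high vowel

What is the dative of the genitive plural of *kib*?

*kib*: final consonant = /b/, labial → -bud → *kibbud*.
The plural form *kibbud*: final sound = /d/, a consonant → -me → *kibbudme*.
The genitive form *kibbudme* — last vowel /e/ (a non-high vowel) → -tah → *kibbudmetah*.

kibbudmetah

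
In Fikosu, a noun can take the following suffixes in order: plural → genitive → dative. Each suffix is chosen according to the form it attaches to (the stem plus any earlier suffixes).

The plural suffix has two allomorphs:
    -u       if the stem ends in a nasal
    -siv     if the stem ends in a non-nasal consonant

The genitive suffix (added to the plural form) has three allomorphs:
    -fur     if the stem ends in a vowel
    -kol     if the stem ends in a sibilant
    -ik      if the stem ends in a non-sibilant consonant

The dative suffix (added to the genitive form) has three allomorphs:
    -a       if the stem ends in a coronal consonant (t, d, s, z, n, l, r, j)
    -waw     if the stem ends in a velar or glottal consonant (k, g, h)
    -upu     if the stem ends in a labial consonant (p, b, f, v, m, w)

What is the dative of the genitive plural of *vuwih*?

vuwihsivikwaw

Since the final consonant of *vuwih* is /h/ (non-nasal), it takes -siv, giving *vuwihsiv*.
The plural form *vuwihsiv* — final sound /v/ (a non-sibilant consonant) → -ik → *vuwihsivik*.
The genitive form *vuwihsivik*: final consonant = /k/, velar/glottal → -waw → *vuwihsivikwaw*.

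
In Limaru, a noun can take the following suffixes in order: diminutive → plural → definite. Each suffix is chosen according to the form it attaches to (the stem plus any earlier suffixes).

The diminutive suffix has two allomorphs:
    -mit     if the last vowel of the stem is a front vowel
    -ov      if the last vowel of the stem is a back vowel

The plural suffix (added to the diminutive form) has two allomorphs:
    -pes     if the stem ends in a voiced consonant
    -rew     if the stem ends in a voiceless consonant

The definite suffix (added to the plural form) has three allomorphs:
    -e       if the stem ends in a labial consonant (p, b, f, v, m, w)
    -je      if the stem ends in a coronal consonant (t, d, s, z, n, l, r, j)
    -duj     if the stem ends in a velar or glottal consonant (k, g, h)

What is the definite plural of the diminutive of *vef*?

vefmitrewe

Since the last vowel of *vef* is /e/ (a front vowel), it takes -mit, giving *vefmit*.
The final consonant of the diminutive form *vefmit* is /t/, which is voiceless, so the plural suffix is -rew, giving *vefmitrew*.
The plural form *vefmitrew* — final consonant /w/ (labial) → -e → *vefmitrewe*.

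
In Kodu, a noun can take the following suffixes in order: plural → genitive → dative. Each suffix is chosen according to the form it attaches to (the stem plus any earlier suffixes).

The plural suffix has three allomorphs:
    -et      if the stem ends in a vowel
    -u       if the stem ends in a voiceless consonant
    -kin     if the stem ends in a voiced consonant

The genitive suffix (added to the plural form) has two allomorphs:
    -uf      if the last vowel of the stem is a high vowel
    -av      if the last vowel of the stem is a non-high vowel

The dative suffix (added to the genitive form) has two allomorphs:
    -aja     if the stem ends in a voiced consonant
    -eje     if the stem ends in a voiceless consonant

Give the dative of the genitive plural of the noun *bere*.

bereetavaja

The final sound of *bere* is /e/, which is a vowel, so the plural suffix is -et, giving *bereet*.
The last vowel of the plural form *bereet* is /e/, which is a non-high vowel, so the genitive suffix is -av, giving *bereetav*.
Since the final consonant of the genitive form *bereetav* is /v/ (voiced), it takes -aja, giving *bereetavaja*.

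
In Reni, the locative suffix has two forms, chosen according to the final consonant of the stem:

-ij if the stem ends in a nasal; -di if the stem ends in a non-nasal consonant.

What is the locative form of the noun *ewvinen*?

ewvinenij

Since the final consonant of *ewvinen* is /n/ (a nasal), it takes -ij, giving *ewvinenij*.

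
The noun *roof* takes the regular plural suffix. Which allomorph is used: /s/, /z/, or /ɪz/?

/s/

The stem *roof* ends in a voiceless non-sibilant consonant.
The plural suffix surfaces as /ɪz/ after sibilants, /s/ after other voiceless consonants, and /z/ after other voiced sounds.
So the plural -s on *roof* is pronounced /s/.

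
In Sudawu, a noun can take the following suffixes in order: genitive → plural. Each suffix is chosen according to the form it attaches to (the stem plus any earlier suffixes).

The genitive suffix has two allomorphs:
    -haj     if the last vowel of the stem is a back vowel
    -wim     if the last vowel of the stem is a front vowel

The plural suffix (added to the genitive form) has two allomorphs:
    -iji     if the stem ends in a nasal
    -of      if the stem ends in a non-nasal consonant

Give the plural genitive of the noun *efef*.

efefwimiji

*efef*: last vowel = /e/, a front vowel → -wim → *efefwim*.
The genitive form *efefwim*: final consonant = /m/, a nasal → -iji → *efefwimiji*.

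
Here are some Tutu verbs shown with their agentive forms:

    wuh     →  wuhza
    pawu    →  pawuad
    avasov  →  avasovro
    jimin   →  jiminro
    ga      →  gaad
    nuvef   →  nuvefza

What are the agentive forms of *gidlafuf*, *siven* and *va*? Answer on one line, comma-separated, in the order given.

The alternation tracks the final sound of the stem — -za when the stem ends in a voiceless consonant (*wuh*, *nuvef*); -ro when the stem ends in a voiced consonant (*avasov*, *jimin*); -ad when the stem ends in a vowel (*pawu*, *ga*).
Since the final sound of *gidlafuf* is /f/ (a voiceless consonant), it takes -za, giving *gidlafufza*.
*siven*: final sound = /n/, a voiced consonant → -ro → *sivenro*.
Since the final sound of *va* is /a/ (a vowel), it takes -ad, giving *vaad*.

gidlafufza, sivenro, vaad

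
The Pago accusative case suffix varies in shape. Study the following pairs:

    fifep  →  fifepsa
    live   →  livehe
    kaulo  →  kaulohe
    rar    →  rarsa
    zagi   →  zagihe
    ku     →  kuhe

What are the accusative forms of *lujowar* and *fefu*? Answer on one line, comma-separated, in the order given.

lujowarsa, fefuhe

The suffix is conditioned by the final sound: -sa when the stem ends in a consonant (*fifep*, *rar*); -he when the stem ends in a vowel (*live*, *kaulo*, *zagi*, *ku*).
*lujowar* — final sound /r/ (a consonant) → -sa → *lujowarsa*.
The final sound of *fefu* is /u/, which is a vowel, so the suffix is -he, giving *fefuhe*.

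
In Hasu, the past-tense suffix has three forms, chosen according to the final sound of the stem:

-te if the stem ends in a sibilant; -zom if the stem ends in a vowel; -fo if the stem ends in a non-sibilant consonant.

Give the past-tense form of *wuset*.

*wuset* — final sound /t/ (a non-sibilant consonant) → -fo → *wusetfo*.

wusetfo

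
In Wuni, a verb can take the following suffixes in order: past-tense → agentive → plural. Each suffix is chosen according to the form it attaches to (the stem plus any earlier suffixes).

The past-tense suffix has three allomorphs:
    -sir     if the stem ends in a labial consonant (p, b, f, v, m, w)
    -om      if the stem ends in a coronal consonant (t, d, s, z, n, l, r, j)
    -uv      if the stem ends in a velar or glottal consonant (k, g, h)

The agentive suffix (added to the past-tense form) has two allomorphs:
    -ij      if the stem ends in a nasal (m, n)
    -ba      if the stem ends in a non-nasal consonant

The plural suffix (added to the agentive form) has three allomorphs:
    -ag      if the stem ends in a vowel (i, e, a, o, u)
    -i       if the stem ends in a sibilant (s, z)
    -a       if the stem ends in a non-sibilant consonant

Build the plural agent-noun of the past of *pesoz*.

The final consonant of *pesoz* is /z/, which is coronal, so the past-tense suffix is -om, giving *pesozom*.
The final consonant of the past-tense form *pesozom* is /m/, which is a nasal, so the agentive suffix is -ij, giving *pesozomij*.
The agentive form *pesozomij* — final sound /j/ (a non-sibilant consonant) → -a → *pesozomija*.

pesozomija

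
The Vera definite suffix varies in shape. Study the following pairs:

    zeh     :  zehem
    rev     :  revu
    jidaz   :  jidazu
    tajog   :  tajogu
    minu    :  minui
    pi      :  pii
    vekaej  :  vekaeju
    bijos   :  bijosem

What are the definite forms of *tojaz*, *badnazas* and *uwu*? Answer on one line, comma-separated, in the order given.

The alternation tracks the final sound of the stem — -em when the stem ends in a voiceless consonant (*zeh*, *bijos*); -u when the stem ends in a voiced consonant (*rev*, *jidaz*, *tajog*, *vekaej*); -i when the stem ends in a vowel (*minu*, *pi*).
The final sound of *tojaz* is /z/, which is a voiced consonant, so the suffix is -u, giving *tojazu*.
The final sound of *badnazas* is /s/, which is a voiceless consonant, so the suffix is -em, giving *badnazasem*.
The final sound of *uwu* is /u/, which is a vowel, so the suffix is -i, giving *uwui*.

tojazu, badnazasem, uwui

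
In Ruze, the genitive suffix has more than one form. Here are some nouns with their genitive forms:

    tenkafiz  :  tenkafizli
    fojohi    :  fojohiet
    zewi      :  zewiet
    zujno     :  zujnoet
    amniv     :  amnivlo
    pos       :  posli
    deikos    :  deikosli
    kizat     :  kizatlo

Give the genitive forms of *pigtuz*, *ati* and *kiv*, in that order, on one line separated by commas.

The pattern is sibilance of the final sound: -li when the stem ends in a sibilant (*tenkafiz*, *pos*, *deikos*); -lo when the stem ends in a non-sibilant consonant (*amniv*, *kizat*); -et when the stem ends in a vowel (*fojohi*, *zewi*, *zujno*).
*pigtuz*: final sound = /z/, a sibilant → -li → *pigtuzli*.
*ati*: final sound = /i/, a vowel → -et → *atiet*.
Since the final sound of *kiv* is /v/ (a non-sibilant consonant), it takes -lo, giving *kivlo*.

pigtuzli, atiet, kivlo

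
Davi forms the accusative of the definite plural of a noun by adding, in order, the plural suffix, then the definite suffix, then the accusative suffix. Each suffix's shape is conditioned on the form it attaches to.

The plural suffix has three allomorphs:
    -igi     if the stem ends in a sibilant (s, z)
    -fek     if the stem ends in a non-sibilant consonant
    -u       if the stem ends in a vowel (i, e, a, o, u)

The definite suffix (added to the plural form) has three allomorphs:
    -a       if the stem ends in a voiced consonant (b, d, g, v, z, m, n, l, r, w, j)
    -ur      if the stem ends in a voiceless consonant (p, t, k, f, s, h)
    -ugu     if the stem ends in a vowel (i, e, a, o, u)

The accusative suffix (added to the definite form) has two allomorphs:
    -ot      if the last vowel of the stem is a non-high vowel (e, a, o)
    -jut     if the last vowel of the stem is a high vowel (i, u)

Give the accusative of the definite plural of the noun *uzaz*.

*uzaz* — final sound /z/ (a sibilant) → -igi → *uzazigi*.
The plural form *uzazigi* — final sound /i/ (a vowel) → -ugu → *uzazigiugu*.
Since the last vowel of the definite form *uzazigiugu* is /u/ (a high vowel), it takes -jut, giving *uzazigiugujut*.

uzazigiugujut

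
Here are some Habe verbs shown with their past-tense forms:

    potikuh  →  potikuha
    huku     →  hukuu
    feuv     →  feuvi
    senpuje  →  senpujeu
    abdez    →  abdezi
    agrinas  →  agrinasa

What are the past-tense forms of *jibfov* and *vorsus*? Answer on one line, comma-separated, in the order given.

Looking at the final sound of each stem: -a when the stem ends in a voiceless consonant (*potikuh*, *agrinas*); -i when the stem ends in a voiced consonant (*feuv*, *abdez*); -u when the stem ends in a vowel (*huku*, *senpuje*).
*jibfov*: final sound = /v/, a voiced consonant → -i → *jibfovi*.
*vorsus*: final sound = /s/, a voiceless consonant → -a → *vorsusa*.

jibfovi, vorsusa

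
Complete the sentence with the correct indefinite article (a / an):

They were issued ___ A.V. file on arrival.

The indefinite article is chosen by the initial *sound* of the following word, not its spelling.
The initialism *A.V.* is read letter by letter; the first letter, A, is pronounced /eɪ/, which begins with a vowel sound.
So the article is *an*: They were issued an A.V. file on arrival.

an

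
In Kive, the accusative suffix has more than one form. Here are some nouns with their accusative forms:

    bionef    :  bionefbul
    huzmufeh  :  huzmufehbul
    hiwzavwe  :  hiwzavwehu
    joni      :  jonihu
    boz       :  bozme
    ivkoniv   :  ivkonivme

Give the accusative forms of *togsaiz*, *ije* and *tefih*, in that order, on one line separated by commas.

The pattern is voicing of the final sound: -bul when the stem ends in a voiceless consonant (*bionef*, *huzmufeh*); -me when the stem ends in a voiced consonant (*boz*, *ivkoniv*); -hu when the stem ends in a vowel (*hiwzavwe*, *joni*).
*togsaiz* — final sound /z/ (a voiced consonant) → -me → *togsaizme*.
*ije*: final sound = /e/, a vowel → -hu → *ijehu*.
*tefih*: final sound = /h/, a voiceless consonant → -bul → *tefihbul*.

togsaizme, ijehu, tefihbul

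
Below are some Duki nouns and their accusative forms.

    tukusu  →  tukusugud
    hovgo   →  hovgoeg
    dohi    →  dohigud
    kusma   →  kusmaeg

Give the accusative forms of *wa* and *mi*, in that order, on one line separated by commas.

Looking at the last vowel of each stem: -gud when the last vowel of the stem is a high vowel (*tukusu*, *dohi*); -eg when the last vowel of the stem is a non-high vowel (*hovgo*, *kusma*).
*wa* — last vowel /a/ (a non-high vowel) → -eg → *waeg*.
*mi* — last vowel /i/ (a high vowel) → -gud → *migud*.

waeg, migud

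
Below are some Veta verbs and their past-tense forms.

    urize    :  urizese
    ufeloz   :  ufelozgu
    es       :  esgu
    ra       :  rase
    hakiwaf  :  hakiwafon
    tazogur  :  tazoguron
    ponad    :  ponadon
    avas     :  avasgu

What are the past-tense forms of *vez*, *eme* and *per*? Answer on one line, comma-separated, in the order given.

vezgu, emese, peron

The alternation tracks the final sound of the stem — -gu when the stem ends in a sibilant (*ufeloz*, *es*, *avas*); -on when the stem ends in a non-sibilant consonant (*hakiwaf*, *tazogur*, *ponad*); -se when the stem ends in a vowel (*urize*, *ra*).
Since the final sound of *vez* is /z/ (a sibilant), it takes -gu, giving *vezgu*.
Since the final sound of *eme* is /e/ (a vowel), it takes -se, giving *emese*.
The final sound of *per* is /r/, which is a non-sibilant consonant, so the suffix is -on, giving *peron*.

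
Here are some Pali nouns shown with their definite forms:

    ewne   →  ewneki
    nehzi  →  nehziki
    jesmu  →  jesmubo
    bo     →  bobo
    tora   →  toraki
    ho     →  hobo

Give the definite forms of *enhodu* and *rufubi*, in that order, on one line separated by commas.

The pattern is rounding harmony: -bo when the last vowel of the stem is a rounded vowel (*jesmu*, *bo*, *ho*); -ki when the last vowel of the stem is an unrounded vowel (*ewne*, *nehzi*, *tora*).
*enhodu*: last vowel = /u/, a rounded vowel → -bo → *enhodubo*.
The last vowel of *rufubi* is /i/, which is an unrounded vowel, so the suffix is -ki, giving *rufubiki*.

enhodubo, rufubiki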